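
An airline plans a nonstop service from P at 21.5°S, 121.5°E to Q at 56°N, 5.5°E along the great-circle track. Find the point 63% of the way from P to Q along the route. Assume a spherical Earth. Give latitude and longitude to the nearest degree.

From cos δ = sin φ₁ sin φ₂ + cos φ₁ cos φ₂ cos Δλ, the central angle is δ ≈ 2.132 rad (122.1°).
Interpolate at f = 0.63 with slerp weights a = sin((1−f)δ)/sin δ ≈ 0.838, b = sin(fδ)/sin δ ≈ 1.150.
p = a·p₁ + b·p₂ ≈ (0.233, 0.726, 0.647); φ = arcsin(p_z) ≈ 40.29°, λ = atan2(p_y, p_x) ≈ 72.21°.

≈ 40°N, 72°E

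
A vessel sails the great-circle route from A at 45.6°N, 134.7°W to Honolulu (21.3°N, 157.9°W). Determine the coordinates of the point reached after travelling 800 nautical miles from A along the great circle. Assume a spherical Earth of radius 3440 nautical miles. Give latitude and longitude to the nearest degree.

The haversine formula gives a central angle δ ≈ 0.538 rad (30.8°) between the endpoints. The total great-circle distance is δ·R ≈ 0.538 × 3440 ≈ 1851 nmi, so the target fraction is f = 800/1851 ≈ 0.432.
Interpolate at f ≈ 0.432 with slerp weights a = sin((1−f)δ)/sin δ ≈ 0.587, b = sin(fδ)/sin δ ≈ 0.450.
p = a·p₁ + b·p₂ ≈ (-0.677, -0.450, 0.583); φ = arcsin(p_z) ≈ 35.64°, λ = atan2(p_y, p_x) ≈ -146.42°.

≈ 36°N, 146°W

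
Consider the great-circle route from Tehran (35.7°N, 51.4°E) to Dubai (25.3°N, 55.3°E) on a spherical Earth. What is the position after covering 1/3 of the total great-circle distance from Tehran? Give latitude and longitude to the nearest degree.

≈ 32°N, 53°E

Write both endpoints as unit vectors p₁, p₂ with components (cos φ cos λ, cos φ sin λ, sin φ).
The central angle between the endpoints is δ = arccos(p₁·p₂) ≈ 0.191 rad (10.9°).
Interpolate at f = 1/3 with slerp weights a = sin((1−f)δ)/sin δ ≈ 0.669, b = sin(fδ)/sin δ ≈ 0.335.
p = a·p₁ + b·p₂ ≈ (0.511, 0.674, 0.534); φ = arcsin(p_z) ≈ 32.25°, λ = atan2(p_y, p_x) ≈ 52.80°.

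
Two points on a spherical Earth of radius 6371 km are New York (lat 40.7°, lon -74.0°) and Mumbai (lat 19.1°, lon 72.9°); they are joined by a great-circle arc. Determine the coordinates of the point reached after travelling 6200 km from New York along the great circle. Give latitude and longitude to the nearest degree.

≈ lat 62°, lon 18°

Write both endpoints as unit vectors p₁, p₂ with components (cos φ cos λ, cos φ sin λ, sin φ).
The central angle between the endpoints is δ = arccos(p₁·p₂) ≈ 1.968 rad (112.8°). The total great-circle distance is δ·R ≈ 1.968 × 6371 ≈ 12538 km, so the target fraction is f = 6200/12538 ≈ 0.495.
Interpolate at f ≈ 0.495 with slerp weights a = sin((1−f)δ)/sin δ ≈ 0.909, b = sin(fδ)/sin δ ≈ 0.896.
p = a·p₁ + b·p₂ ≈ (0.439, 0.147, 0.886); φ = arcsin(p_z) ≈ 62.42°, λ = atan2(p_y, p_x) ≈ 18.50°.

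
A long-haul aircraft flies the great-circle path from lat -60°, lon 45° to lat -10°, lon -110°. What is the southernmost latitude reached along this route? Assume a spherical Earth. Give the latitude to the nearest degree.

The great circle lies in the plane with unit normal n̂ = (p₁ × p₂)/|p₁ × p₂|.
Here n̂_z ≈ -0.218; the vertex latitude is φ_max = arccos|n̂_z| ≈ 77.4°.

≈ -77°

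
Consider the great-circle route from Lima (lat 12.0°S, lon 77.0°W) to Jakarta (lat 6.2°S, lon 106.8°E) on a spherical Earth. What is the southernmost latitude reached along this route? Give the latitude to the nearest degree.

≈ 78°S

The great circle lies in the plane with unit normal n̂ = (p₁ × p₂)/|p₁ × p₂|.
Here n̂_z ≈ -0.202; the vertex latitude is φ_max = arccos|n̂_z| ≈ 78.3°.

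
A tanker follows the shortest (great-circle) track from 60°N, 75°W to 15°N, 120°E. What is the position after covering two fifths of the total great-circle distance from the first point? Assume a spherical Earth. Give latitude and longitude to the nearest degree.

≈ 76°N, 148°E

From cos δ = sin φ₁ sin φ₂ + cos φ₁ cos φ₂ cos Δλ, the central angle is δ ≈ 1.816 rad (104.0°).
Interpolate at f = 2/5 with slerp weights a = sin((1−f)δ)/sin δ ≈ 0.914, b = sin(fδ)/sin δ ≈ 0.684.
p = a·p₁ + b·p₂ ≈ (-0.212, 0.131, 0.968); φ = arcsin(p_z) ≈ 75.54°, λ = atan2(p_y, p_x) ≈ 148.26°.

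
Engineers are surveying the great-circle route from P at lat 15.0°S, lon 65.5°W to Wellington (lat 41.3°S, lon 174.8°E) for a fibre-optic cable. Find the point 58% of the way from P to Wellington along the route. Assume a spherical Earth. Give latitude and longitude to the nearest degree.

≈ lat 49°S, lon 125°W

Convert each endpoint to a unit vector on the sphere (x = cos φ cos λ, y = cos φ sin λ, z = sin φ).
The central angle between the endpoints is δ = arccos(p₁·p₂) ≈ 1.761 rad (100.9°).
Interpolate at f = 0.58 with slerp weights a = sin((1−f)δ)/sin δ ≈ 0.686, b = sin(fδ)/sin δ ≈ 0.868.
p = a·p₁ + b·p₂ ≈ (-0.375, -0.544, -0.751); φ = arcsin(p_z) ≈ -48.65°, λ = atan2(p_y, p_x) ≈ -124.56°.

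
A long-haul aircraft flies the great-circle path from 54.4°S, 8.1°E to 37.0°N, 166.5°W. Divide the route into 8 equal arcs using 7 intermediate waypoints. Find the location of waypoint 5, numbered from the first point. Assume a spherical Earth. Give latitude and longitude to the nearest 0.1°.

≈ 23.1°S, 156.7°W

From cos δ = sin φ₁ sin φ₂ + cos φ₁ cos φ₂ cos Δλ, the central angle is δ ≈ 2.831 rad (162.2°).
Interpolate at f = 5/8 with slerp weights a = sin((1−f)δ)/sin δ ≈ 2.858, b = sin(fδ)/sin δ ≈ 3.208.
p = a·p₁ + b·p₂ ≈ (-0.845, -0.364, -0.393); φ = arcsin(p_z) ≈ -23.12°, λ = atan2(p_y, p_x) ≈ -156.70°.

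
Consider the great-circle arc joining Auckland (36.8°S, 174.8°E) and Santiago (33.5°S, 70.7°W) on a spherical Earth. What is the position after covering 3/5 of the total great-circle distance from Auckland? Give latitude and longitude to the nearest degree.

Write both endpoints as unit vectors p₁, p₂ with components (cos φ cos λ, cos φ sin λ, sin φ).
The central angle between the endpoints is δ = arccos(p₁·p₂) ≈ 1.517 rad (86.9°).
Interpolate at f = 3/5 with slerp weights a = sin((1−f)δ)/sin δ ≈ 0.571, b = sin(fδ)/sin δ ≈ 0.791.
p = a·p₁ + b·p₂ ≈ (-0.237, -0.581, -0.779); φ = arcsin(p_z) ≈ -51.13°, λ = atan2(p_y, p_x) ≈ -112.23°.

≈ 51°S, 112°W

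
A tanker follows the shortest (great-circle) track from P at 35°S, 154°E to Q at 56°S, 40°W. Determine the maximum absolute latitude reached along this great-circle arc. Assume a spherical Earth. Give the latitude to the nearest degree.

≈ 84°S

The great circle lies in the plane with unit normal n̂ = (p₁ × p₂)/|p₁ × p₂|.
Here n̂_z ≈ +0.111; the vertex latitude is φ_max = arccos|n̂_z| ≈ 83.6°.
Check via Clairaut: cos φ_max = |cos φ₁| · sin C = cos(35.0°)·sin(172.2°) ≈ 0.111, again giving ≈ 83.6°.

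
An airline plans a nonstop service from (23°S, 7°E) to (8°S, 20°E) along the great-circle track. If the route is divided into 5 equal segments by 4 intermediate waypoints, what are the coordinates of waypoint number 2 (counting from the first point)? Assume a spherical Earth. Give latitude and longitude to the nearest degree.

Write both endpoints as unit vectors p₁, p₂ with components (cos φ cos λ, cos φ sin λ, sin φ).
The central angle between the endpoints is δ = arccos(p₁·p₂) ≈ 0.341 rad (19.5°).
Interpolate at f = 2/5 with slerp weights a = sin((1−f)δ)/sin δ ≈ 0.608, b = sin(fδ)/sin δ ≈ 0.407.
p = a·p₁ + b·p₂ ≈ (0.933, 0.206, -0.294); φ = arcsin(p_z) ≈ -17.10°, λ = atan2(p_y, p_x) ≈ 12.44°.

≈ (17°S, 12°E)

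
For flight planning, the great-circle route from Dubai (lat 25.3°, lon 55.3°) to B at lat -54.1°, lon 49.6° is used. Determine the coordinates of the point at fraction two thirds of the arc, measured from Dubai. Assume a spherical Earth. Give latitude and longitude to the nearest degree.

≈ lat -28°, lon 52°

The haversine formula gives a central angle δ ≈ 1.388 rad (79.6°) between the endpoints.
Interpolate at f = 2/3 with slerp weights a = sin((1−f)δ)/sin δ ≈ 0.454, b = sin(fδ)/sin δ ≈ 0.812.
p = a·p₁ + b·p₂ ≈ (0.542, 0.700, -0.464); φ = arcsin(p_z) ≈ -27.65°, λ = atan2(p_y, p_x) ≈ 52.24°.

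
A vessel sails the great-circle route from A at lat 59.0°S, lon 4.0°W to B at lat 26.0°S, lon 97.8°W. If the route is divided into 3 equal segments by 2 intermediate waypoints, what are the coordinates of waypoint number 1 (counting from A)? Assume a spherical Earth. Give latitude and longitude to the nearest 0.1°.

≈ lat 57.9°S, lon 49.3°W

Write both endpoints as unit vectors p₁, p₂ with components (cos φ cos λ, cos φ sin λ, sin φ).
The central angle between the endpoints is δ = arccos(p₁·p₂) ≈ 1.218 rad (69.8°).
Interpolate at f = 1/3 with slerp weights a = sin((1−f)δ)/sin δ ≈ 0.773, b = sin(fδ)/sin δ ≈ 0.421.
p = a·p₁ + b·p₂ ≈ (0.346, -0.403, -0.847); φ = arcsin(p_z) ≈ -57.94°, λ = atan2(p_y, p_x) ≈ -49.32°.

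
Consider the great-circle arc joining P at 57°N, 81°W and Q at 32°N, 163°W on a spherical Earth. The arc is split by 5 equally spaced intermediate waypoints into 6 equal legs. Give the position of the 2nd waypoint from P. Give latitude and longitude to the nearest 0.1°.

≈ 56.1°N, 117.3°W

From cos δ = sin φ₁ sin φ₂ + cos φ₁ cos φ₂ cos Δλ, the central angle is δ ≈ 1.037 rad (59.4°).
Interpolate at f = 2/6 with slerp weights a = sin((1−f)δ)/sin δ ≈ 0.741, b = sin(fδ)/sin δ ≈ 0.394.
p = a·p₁ + b·p₂ ≈ (-0.256, -0.496, 0.830); φ = arcsin(p_z) ≈ 56.07°, λ = atan2(p_y, p_x) ≈ -117.31°.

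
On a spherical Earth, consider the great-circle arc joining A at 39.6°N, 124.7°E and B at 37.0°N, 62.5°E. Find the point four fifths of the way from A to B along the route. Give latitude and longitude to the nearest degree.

The haversine formula gives a central angle δ ≈ 0.836 rad (47.9°) between the endpoints.
Interpolate at f = 4/5 with slerp weights a = sin((1−f)δ)/sin δ ≈ 0.224, b = sin(fδ)/sin δ ≈ 0.836.
p = a·p₁ + b·p₂ ≈ (0.210, 0.734, 0.646); φ = arcsin(p_z) ≈ 40.23°, λ = atan2(p_y, p_x) ≈ 74.05°.

≈ 40°N, 74°E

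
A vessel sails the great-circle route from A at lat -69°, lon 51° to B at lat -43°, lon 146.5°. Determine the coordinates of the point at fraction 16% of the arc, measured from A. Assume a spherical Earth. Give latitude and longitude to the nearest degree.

≈ lat -71°, lon 75°

Convert each endpoint to a unit vector on the sphere (x = cos φ cos λ, y = cos φ sin λ, z = sin φ).
The central angle between the endpoints is δ = arccos(p₁·p₂) ≈ 0.913 rad (52.3°).
Interpolate at f = 0.16 with slerp weights a = sin((1−f)δ)/sin δ ≈ 0.877, b = sin(fδ)/sin δ ≈ 0.184.
p = a·p₁ + b·p₂ ≈ (0.086, 0.318, -0.944); φ = arcsin(p_z) ≈ -70.75°, λ = atan2(p_y, p_x) ≈ 74.96°.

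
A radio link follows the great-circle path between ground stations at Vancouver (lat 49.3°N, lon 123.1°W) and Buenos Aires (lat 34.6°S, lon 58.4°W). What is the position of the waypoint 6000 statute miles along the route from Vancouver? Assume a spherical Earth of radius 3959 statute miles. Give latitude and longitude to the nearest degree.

≈ lat 22°S, lon 68°W

Write both endpoints as unit vectors p₁, p₂ with components (cos φ cos λ, cos φ sin λ, sin φ).
The central angle between the endpoints is δ = arccos(p₁·p₂) ≈ 1.773 rad (101.6°). The total great-circle distance is δ·R ≈ 1.773 × 3959 ≈ 7020 mi, so the target fraction is f = 6000/7020 ≈ 0.855.
Interpolate at f ≈ 0.855 with slerp weights a = sin((1−f)δ)/sin δ ≈ 0.260, b = sin(fδ)/sin δ ≈ 1.019.
p = a·p₁ + b·p₂ ≈ (0.347, -0.857, -0.382); φ = arcsin(p_z) ≈ -22.43°, λ = atan2(p_y, p_x) ≈ -67.95°.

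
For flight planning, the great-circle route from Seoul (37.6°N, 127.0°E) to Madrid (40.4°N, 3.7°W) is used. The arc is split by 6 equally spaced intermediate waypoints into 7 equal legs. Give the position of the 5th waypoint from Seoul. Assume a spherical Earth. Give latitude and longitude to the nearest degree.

The haversine formula gives a central angle δ ≈ 1.569 rad (89.9°) between the endpoints.
Interpolate at f = 5/7 with slerp weights a = sin((1−f)δ)/sin δ ≈ 0.433, b = sin(fδ)/sin δ ≈ 0.900.
p = a·p₁ + b·p₂ ≈ (0.478, 0.230, 0.848); φ = arcsin(p_z) ≈ 57.99°, λ = atan2(p_y, p_x) ≈ 25.71°.

≈ 58°N, 26°E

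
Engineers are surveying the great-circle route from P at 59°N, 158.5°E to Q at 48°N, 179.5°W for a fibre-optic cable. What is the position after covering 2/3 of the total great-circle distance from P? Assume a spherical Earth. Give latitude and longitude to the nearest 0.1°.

≈ 52.1°N, 174.4°E

Convert each endpoint to a unit vector on the sphere (x = cos φ cos λ, y = cos φ sin λ, z = sin φ).
The central angle between the endpoints is δ = arccos(p₁·p₂) ≈ 0.296 rad (17.0°).
Interpolate at f = 2/3 with slerp weights a = sin((1−f)δ)/sin δ ≈ 0.338, b = sin(fδ)/sin δ ≈ 0.672.
p = a·p₁ + b·p₂ ≈ (-0.612, 0.060, 0.789); φ = arcsin(p_z) ≈ 52.09°, λ = atan2(p_y, p_x) ≈ 174.41°.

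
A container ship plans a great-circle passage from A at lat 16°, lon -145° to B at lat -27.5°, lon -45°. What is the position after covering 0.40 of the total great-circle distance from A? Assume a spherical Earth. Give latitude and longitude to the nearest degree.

From cos δ = sin φ₁ sin φ₂ + cos φ₁ cos φ₂ cos Δλ, the central angle is δ ≈ 1.850 rad (106.0°).
Interpolate at f = 0.40 with slerp weights a = sin((1−f)δ)/sin δ ≈ 0.932, b = sin(fδ)/sin δ ≈ 0.701.
p = a·p₁ + b·p₂ ≈ (-0.294, -0.954, -0.067); φ = arcsin(p_z) ≈ -3.84°, λ = atan2(p_y, p_x) ≈ -107.12°.

≈ lat -4°, lon -107°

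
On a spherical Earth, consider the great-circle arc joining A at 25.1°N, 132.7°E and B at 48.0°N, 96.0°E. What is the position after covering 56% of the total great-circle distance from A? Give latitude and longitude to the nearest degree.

≈ 39°N, 115°E

The haversine formula gives a central angle δ ≈ 0.642 rad (36.8°) between the endpoints.
Interpolate at f = 0.56 with slerp weights a = sin((1−f)δ)/sin δ ≈ 0.465, b = sin(fδ)/sin δ ≈ 0.588.
p = a·p₁ + b·p₂ ≈ (-0.327, 0.701, 0.634); φ = arcsin(p_z) ≈ 39.35°, λ = atan2(p_y, p_x) ≈ 115.01°.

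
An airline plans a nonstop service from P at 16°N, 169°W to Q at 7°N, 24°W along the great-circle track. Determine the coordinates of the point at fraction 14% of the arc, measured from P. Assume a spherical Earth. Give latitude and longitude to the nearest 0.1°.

From cos δ = sin φ₁ sin φ₂ + cos φ₁ cos φ₂ cos Δλ, the central angle is δ ≈ 2.416 rad (138.4°).
Interpolate at f = 0.14 with slerp weights a = sin((1−f)δ)/sin δ ≈ 1.317, b = sin(fδ)/sin δ ≈ 0.500.
p = a·p₁ + b·p₂ ≈ (-0.790, -0.443, 0.424); φ = arcsin(p_z) ≈ 25.09°, λ = atan2(p_y, p_x) ≈ -150.69°.

≈ 25.1°N, 150.7°W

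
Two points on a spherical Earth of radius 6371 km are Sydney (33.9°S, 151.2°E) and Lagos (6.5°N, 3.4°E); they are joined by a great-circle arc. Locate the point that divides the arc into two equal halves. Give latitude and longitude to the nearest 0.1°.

≈ 40.0°S, 60.0°E

The haversine formula gives a central angle δ ≈ 2.436 rad (139.6°) between the endpoints.
Interpolate at f = 1/2 with slerp weights a = sin((1−f)δ)/sin δ ≈ 1.446, b = sin(fδ)/sin δ ≈ 1.446.
p = a·p₁ + b·p₂ ≈ (0.383, 0.664, -0.643); φ = arcsin(p_z) ≈ -40.01°, λ = atan2(p_y, p_x) ≈ 60.04°.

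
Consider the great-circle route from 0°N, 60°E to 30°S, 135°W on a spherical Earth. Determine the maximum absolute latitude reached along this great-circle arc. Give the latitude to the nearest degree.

≈ 66°S

The great circle lies in the plane with unit normal n̂ = (p₁ × p₂)/|p₁ × p₂|.
Here n̂_z ≈ +0.409; the vertex latitude is φ_max = arccos|n̂_z| ≈ 65.9°.
Check via Clairaut: cos φ_max = |cos φ₁| · sin C = cos(0.0°)·sin(155.9°) ≈ 0.409, again giving ≈ 65.9°.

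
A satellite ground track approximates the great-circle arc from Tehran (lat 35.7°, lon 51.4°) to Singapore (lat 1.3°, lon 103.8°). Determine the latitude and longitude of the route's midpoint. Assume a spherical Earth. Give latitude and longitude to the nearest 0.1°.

From cos δ = sin φ₁ sin φ₂ + cos φ₁ cos φ₂ cos Δλ, the central angle is δ ≈ 1.037 rad (59.4°).
Interpolate at f = 1/2 with slerp weights a = sin((1−f)δ)/sin δ ≈ 0.576, b = sin(fδ)/sin δ ≈ 0.576.
p = a·p₁ + b·p₂ ≈ (0.154, 0.924, 0.349); φ = arcsin(p_z) ≈ 20.43°, λ = atan2(p_y, p_x) ≈ 80.52°.

≈ lat 20.4°, lon 80.5°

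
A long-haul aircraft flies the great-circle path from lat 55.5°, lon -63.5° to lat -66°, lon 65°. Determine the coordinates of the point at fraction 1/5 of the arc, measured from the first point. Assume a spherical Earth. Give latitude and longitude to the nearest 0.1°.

Write both endpoints as unit vectors p₁, p₂ with components (cos φ cos λ, cos φ sin λ, sin φ).
The central angle between the endpoints is δ = arccos(p₁·p₂) ≈ 2.682 rad (153.7°).
Interpolate at f = 1/5 with slerp weights a = sin((1−f)δ)/sin δ ≈ 1.892, b = sin(fδ)/sin δ ≈ 1.152.
p = a·p₁ + b·p₂ ≈ (0.676, -0.534, 0.507); φ = arcsin(p_z) ≈ 30.45°, λ = atan2(p_y, p_x) ≈ -38.32°.

≈ lat 30.5°, lon -38.3°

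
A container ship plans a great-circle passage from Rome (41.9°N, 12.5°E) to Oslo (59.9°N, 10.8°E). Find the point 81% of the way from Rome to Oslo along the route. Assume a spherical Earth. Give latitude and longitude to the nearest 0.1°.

Convert each endpoint to a unit vector on the sphere (x = cos φ cos λ, y = cos φ sin λ, z = sin φ).
The central angle between the endpoints is δ = arccos(p₁·p₂) ≈ 0.315 rad (18.0°).
Interpolate at f = 0.81 with slerp weights a = sin((1−f)δ)/sin δ ≈ 0.193, b = sin(fδ)/sin δ ≈ 0.815.
p = a·p₁ + b·p₂ ≈ (0.542, 0.108, 0.834); φ = arcsin(p_z) ≈ 56.48°, λ = atan2(p_y, p_x) ≈ 11.24°.

≈ 56.5°N, 11.2°E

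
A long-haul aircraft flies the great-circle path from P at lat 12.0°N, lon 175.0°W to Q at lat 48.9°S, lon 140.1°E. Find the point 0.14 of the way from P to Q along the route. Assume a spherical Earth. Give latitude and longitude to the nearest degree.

The haversine formula gives a central angle δ ≈ 1.267 rad (72.6°) between the endpoints.
Interpolate at f = 0.14 with slerp weights a = sin((1−f)δ)/sin δ ≈ 0.929, b = sin(fδ)/sin δ ≈ 0.185.
p = a·p₁ + b·p₂ ≈ (-0.999, -0.001, 0.054); φ = arcsin(p_z) ≈ 3.08°, λ = atan2(p_y, p_x) ≈ -179.93°.

≈ lat 3°N, lon 180°E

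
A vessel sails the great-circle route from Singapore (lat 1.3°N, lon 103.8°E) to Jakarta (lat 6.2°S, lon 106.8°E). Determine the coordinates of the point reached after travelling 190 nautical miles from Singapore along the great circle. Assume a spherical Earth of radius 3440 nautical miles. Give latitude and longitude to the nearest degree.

Convert each endpoint to a unit vector on the sphere (x = cos φ cos λ, y = cos φ sin λ, z = sin φ).
The central angle between the endpoints is δ = arccos(p₁·p₂) ≈ 0.141 rad (8.1°). The total great-circle distance is δ·R ≈ 0.141 × 3440 ≈ 485 nmi, so the target fraction is f = 190/485 ≈ 0.392.
Interpolate at f ≈ 0.392 with slerp weights a = sin((1−f)δ)/sin δ ≈ 0.609, b = sin(fδ)/sin δ ≈ 0.393.
p = a·p₁ + b·p₂ ≈ (-0.258, 0.966, -0.029); φ = arcsin(p_z) ≈ -1.64°, λ = atan2(p_y, p_x) ≈ 104.97°.

≈ lat 2°S, lon 105°E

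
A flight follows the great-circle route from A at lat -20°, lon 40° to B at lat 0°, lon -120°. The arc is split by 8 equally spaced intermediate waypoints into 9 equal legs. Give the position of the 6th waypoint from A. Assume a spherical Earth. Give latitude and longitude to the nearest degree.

≈ lat -34°, lon -80°

Convert each endpoint to a unit vector on the sphere (x = cos φ cos λ, y = cos φ sin λ, z = sin φ).
The central angle between the endpoints is δ = arccos(p₁·p₂) ≈ 2.653 rad (152.0°).
Interpolate at f = 6/9 with slerp weights a = sin((1−f)δ)/sin δ ≈ 1.648, b = sin(fδ)/sin δ ≈ 2.089.
p = a·p₁ + b·p₂ ≈ (0.142, -0.814, -0.564); φ = arcsin(p_z) ≈ -34.31°, λ = atan2(p_y, p_x) ≈ -80.11°.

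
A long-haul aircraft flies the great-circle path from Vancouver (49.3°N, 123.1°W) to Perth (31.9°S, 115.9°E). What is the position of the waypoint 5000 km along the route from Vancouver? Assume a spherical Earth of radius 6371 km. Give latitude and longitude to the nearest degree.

The haversine formula gives a central angle δ ≈ 2.326 rad (133.3°) between the endpoints. The total great-circle distance is δ·R ≈ 2.326 × 6371 ≈ 14822 km, so the target fraction is f = 5000/14822 ≈ 0.337.
Interpolate at f ≈ 0.337 with slerp weights a = sin((1−f)δ)/sin δ ≈ 1.373, b = sin(fδ)/sin δ ≈ 0.971.
p = a·p₁ + b·p₂ ≈ (-0.849, -0.009, 0.528); φ = arcsin(p_z) ≈ 31.88°, λ = atan2(p_y, p_x) ≈ -179.41°.

≈ 32°N, 179°W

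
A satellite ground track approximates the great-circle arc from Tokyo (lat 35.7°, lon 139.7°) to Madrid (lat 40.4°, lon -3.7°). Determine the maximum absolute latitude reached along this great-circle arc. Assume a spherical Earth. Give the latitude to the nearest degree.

≈ 68°

The great circle lies in the plane with unit normal n̂ = (p₁ × p₂)/|p₁ × p₂|.
Here n̂_z ≈ -0.371; the vertex latitude is φ_max = arccos|n̂_z| ≈ 68.2°.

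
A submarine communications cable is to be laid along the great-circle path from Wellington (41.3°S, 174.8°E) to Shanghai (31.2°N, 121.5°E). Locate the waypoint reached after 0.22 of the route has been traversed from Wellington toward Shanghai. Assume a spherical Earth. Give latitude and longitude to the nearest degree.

Convert each endpoint to a unit vector on the sphere (x = cos φ cos λ, y = cos φ sin λ, z = sin φ).
The central angle between the endpoints is δ = arccos(p₁·p₂) ≈ 1.529 rad (87.6°).
Interpolate at f = 0.22 with slerp weights a = sin((1−f)δ)/sin δ ≈ 0.930, b = sin(fδ)/sin δ ≈ 0.330.
p = a·p₁ + b·p₂ ≈ (-0.843, 0.304, -0.443); φ = arcsin(p_z) ≈ -26.28°, λ = atan2(p_y, p_x) ≈ 160.17°.

≈ 26°S, 160°E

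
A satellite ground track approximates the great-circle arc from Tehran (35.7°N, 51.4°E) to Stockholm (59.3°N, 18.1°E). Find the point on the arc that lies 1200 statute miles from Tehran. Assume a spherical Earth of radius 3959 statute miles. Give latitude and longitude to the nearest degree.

Convert each endpoint to a unit vector on the sphere (x = cos φ cos λ, y = cos φ sin λ, z = sin φ).
The central angle between the endpoints is δ = arccos(p₁·p₂) ≈ 0.558 rad (32.0°). The total great-circle distance is δ·R ≈ 0.558 × 3959 ≈ 2209 mi, so the target fraction is f = 1200/2209 ≈ 0.543.
Interpolate at f ≈ 0.543 with slerp weights a = sin((1−f)δ)/sin δ ≈ 0.476, b = sin(fδ)/sin δ ≈ 0.564.
p = a·p₁ + b·p₂ ≈ (0.515, 0.392, 0.763); φ = arcsin(p_z) ≈ 49.69°, λ = atan2(p_y, p_x) ≈ 37.26°.

≈ 50°N, 37°E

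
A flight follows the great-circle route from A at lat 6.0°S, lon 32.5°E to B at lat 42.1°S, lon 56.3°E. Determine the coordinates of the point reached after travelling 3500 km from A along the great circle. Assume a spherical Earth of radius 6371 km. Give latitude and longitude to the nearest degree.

≈ lat 34°S, lon 49°E

The haversine formula gives a central angle δ ≈ 0.730 rad (41.8°) between the endpoints. The total great-circle distance is δ·R ≈ 0.730 × 6371 ≈ 4650 km, so the target fraction is f = 3500/4650 ≈ 0.753.
Interpolate at f ≈ 0.753 with slerp weights a = sin((1−f)δ)/sin δ ≈ 0.269, b = sin(fδ)/sin δ ≈ 0.783.
p = a·p₁ + b·p₂ ≈ (0.548, 0.627, -0.553); φ = arcsin(p_z) ≈ -33.58°, λ = atan2(p_y, p_x) ≈ 48.85°.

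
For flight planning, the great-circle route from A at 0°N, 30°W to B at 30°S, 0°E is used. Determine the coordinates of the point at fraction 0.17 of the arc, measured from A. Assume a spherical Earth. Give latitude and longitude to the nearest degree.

≈ 5°S, 25°W

From cos δ = sin φ₁ sin φ₂ + cos φ₁ cos φ₂ cos Δλ, the central angle is δ ≈ 0.723 rad (41.4°).
Interpolate at f = 0.17 with slerp weights a = sin((1−f)δ)/sin δ ≈ 0.853, b = sin(fδ)/sin δ ≈ 0.185.
p = a·p₁ + b·p₂ ≈ (0.900, -0.427, -0.093); φ = arcsin(p_z) ≈ -5.32°, λ = atan2(p_y, p_x) ≈ -25.38°.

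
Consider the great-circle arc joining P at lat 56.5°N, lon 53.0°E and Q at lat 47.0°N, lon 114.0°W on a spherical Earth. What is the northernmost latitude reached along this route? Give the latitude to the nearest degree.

≈ 85°N

The great circle lies in the plane with unit normal n̂ = (p₁ × p₂)/|p₁ × p₂|.
Here n̂_z ≈ -0.087; the vertex latitude is φ_max = arccos|n̂_z| ≈ 85.0°.
Check via Clairaut: cos φ_max = |cos φ₁| · sin C = cos(56.5°)·sin(9.1°) ≈ 0.087, again giving ≈ 85.0°.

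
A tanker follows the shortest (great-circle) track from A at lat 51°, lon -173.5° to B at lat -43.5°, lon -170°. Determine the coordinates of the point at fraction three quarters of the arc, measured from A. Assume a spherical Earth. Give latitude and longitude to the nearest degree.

Write both endpoints as unit vectors p₁, p₂ with components (cos φ cos λ, cos φ sin λ, sin φ).
The central angle between the endpoints is δ = arccos(p₁·p₂) ≈ 1.650 rad (94.5°).
Interpolate at f = 3/4 with slerp weights a = sin((1−f)δ)/sin δ ≈ 0.402, b = sin(fδ)/sin δ ≈ 0.948.
p = a·p₁ + b·p₂ ≈ (-0.929, -0.148, -0.340); φ = arcsin(p_z) ≈ -19.88°, λ = atan2(p_y, p_x) ≈ -170.94°.

≈ lat -20°, lon -171°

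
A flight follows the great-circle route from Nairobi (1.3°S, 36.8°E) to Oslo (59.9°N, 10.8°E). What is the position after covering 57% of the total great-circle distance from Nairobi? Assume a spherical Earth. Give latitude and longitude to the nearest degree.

≈ 34°N, 27°E

Convert each endpoint to a unit vector on the sphere (x = cos φ cos λ, y = cos φ sin λ, z = sin φ).
The central angle between the endpoints is δ = arccos(p₁·p₂) ≈ 1.125 rad (64.5°).
Interpolate at f = 0.57 with slerp weights a = sin((1−f)δ)/sin δ ≈ 0.516, b = sin(fδ)/sin δ ≈ 0.663.
p = a·p₁ + b·p₂ ≈ (0.739, 0.371, 0.562); φ = arcsin(p_z) ≈ 34.19°, λ = atan2(p_y, p_x) ≈ 26.65°.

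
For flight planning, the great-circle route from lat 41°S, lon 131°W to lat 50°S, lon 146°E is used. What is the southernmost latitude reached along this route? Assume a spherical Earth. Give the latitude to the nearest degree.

The great circle lies in the plane with unit normal n̂ = (p₁ × p₂)/|p₁ × p₂|.
Here n̂_z ≈ -0.582; the vertex latitude is φ_max = arccos|n̂_z| ≈ 54.4°.
Check via Clairaut: cos φ_max = |cos φ₁| · sin C = cos(41.0°)·sin(129.5°) ≈ 0.582, again giving ≈ 54.4°.

≈ 54°S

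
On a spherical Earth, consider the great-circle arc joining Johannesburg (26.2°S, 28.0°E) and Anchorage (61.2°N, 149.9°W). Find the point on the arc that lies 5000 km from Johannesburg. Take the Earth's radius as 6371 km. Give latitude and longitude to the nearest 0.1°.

Write both endpoints as unit vectors p₁, p₂ with components (cos φ cos λ, cos φ sin λ, sin φ).
The central angle between the endpoints is δ = arccos(p₁·p₂) ≈ 2.530 rad (145.0°). The total great-circle distance is δ·R ≈ 2.530 × 6371 ≈ 16120 km, so the target fraction is f = 5000/16120 ≈ 0.310.
Interpolate at f ≈ 0.310 with slerp weights a = sin((1−f)δ)/sin δ ≈ 1.716, b = sin(fδ)/sin δ ≈ 1.231.
p = a·p₁ + b·p₂ ≈ (0.846, 0.425, 0.321); φ = arcsin(p_z) ≈ 18.75°, λ = atan2(p_y, p_x) ≈ 26.68°.

≈ 18.7°N, 26.7°E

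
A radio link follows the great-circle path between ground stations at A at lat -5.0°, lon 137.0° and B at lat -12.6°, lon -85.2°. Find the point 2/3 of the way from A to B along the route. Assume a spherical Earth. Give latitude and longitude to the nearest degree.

≈ lat -23°, lon -131°

From cos δ = sin φ₁ sin φ₂ + cos φ₁ cos φ₂ cos Δλ, the central angle is δ ≈ 2.348 rad (134.5°).
Interpolate at f = 2/3 with slerp weights a = sin((1−f)δ)/sin δ ≈ 0.989, b = sin(fδ)/sin δ ≈ 1.403.
p = a·p₁ + b·p₂ ≈ (-0.606, -0.692, -0.392); φ = arcsin(p_z) ≈ -23.09°, λ = atan2(p_y, p_x) ≈ -131.21°.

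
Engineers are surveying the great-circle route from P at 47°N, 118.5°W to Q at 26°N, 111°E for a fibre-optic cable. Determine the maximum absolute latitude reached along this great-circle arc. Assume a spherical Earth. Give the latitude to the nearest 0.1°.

≈ 62.1°N

The great circle lies in the plane with unit normal n̂ = (p₁ × p₂)/|p₁ × p₂|.
Here n̂_z ≈ -0.468; the vertex latitude is φ_max = arccos|n̂_z| ≈ 62.1°.
Check via Clairaut: cos φ_max = |cos φ₁| · sin C = cos(47.0°)·sin(43.3°) ≈ 0.468, again giving ≈ 62.1°.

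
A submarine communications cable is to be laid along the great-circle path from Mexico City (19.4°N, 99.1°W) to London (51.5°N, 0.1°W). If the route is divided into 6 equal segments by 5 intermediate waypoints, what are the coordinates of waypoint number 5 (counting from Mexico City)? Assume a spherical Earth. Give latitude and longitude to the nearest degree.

≈ (54°N, 22°W)

The haversine formula gives a central angle δ ≈ 1.402 rad (80.3°) between the endpoints.
Interpolate at f = 5/6 with slerp weights a = sin((1−f)δ)/sin δ ≈ 0.235, b = sin(fδ)/sin δ ≈ 0.933.
p = a·p₁ + b·p₂ ≈ (0.546, -0.220, 0.808); φ = arcsin(p_z) ≈ 53.95°, λ = atan2(p_y, p_x) ≈ -21.93°.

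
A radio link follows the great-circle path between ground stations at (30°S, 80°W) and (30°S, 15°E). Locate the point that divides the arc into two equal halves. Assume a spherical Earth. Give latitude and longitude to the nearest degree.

Write both endpoints as unit vectors p₁, p₂ with components (cos φ cos λ, cos φ sin λ, sin φ).
The central angle between the endpoints is δ = arccos(p₁·p₂) ≈ 1.385 rad (79.4°).
Interpolate at f = 1/2 with slerp weights a = sin((1−f)δ)/sin δ ≈ 0.650, b = sin(fδ)/sin δ ≈ 0.650.
p = a·p₁ + b·p₂ ≈ (0.641, -0.408, -0.650); φ = arcsin(p_z) ≈ -40.52°, λ = atan2(p_y, p_x) ≈ -32.50°.

≈ (41°S, 32°W)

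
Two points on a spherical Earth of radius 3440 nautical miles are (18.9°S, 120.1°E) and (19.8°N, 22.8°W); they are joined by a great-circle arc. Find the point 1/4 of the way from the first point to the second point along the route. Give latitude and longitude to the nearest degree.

Write both endpoints as unit vectors p₁, p₂ with components (cos φ cos λ, cos φ sin λ, sin φ).
The central angle between the endpoints is δ = arccos(p₁·p₂) ≈ 2.532 rad (145.1°).
Interpolate at f = 1/4 with slerp weights a = sin((1−f)δ)/sin δ ≈ 1.653, b = sin(fδ)/sin δ ≈ 1.033.
p = a·p₁ + b·p₂ ≈ (0.111, 0.976, -0.186); φ = arcsin(p_z) ≈ -10.69°, λ = atan2(p_y, p_x) ≈ 83.49°.

≈ (11°S, 83°E)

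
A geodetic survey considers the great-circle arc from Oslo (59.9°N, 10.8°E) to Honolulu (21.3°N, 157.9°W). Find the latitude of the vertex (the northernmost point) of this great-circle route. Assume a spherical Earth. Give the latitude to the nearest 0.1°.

≈ 84.7°N

The great circle lies in the plane with unit normal n̂ = (p₁ × p₂)/|p₁ × p₂|.
Here n̂_z ≈ -0.093; the vertex latitude is φ_max = arccos|n̂_z| ≈ 84.7°.
Check via Clairaut: cos φ_max = |cos φ₁| · sin C = cos(59.9°)·sin(10.6°) ≈ 0.093, again giving ≈ 84.7°.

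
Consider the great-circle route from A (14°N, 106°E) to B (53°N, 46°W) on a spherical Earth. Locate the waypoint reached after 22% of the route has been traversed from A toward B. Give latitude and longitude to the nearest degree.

≈ (37°N, 97°E)

Write both endpoints as unit vectors p₁, p₂ with components (cos φ cos λ, cos φ sin λ, sin φ).
The central angle between the endpoints is δ = arccos(p₁·p₂) ≈ 1.899 rad (108.8°).
Interpolate at f = 0.22 with slerp weights a = sin((1−f)δ)/sin δ ≈ 1.052, b = sin(fδ)/sin δ ≈ 0.429.
p = a·p₁ + b·p₂ ≈ (-0.102, 0.796, 0.597); φ = arcsin(p_z) ≈ 36.65°, λ = atan2(p_y, p_x) ≈ 97.32°.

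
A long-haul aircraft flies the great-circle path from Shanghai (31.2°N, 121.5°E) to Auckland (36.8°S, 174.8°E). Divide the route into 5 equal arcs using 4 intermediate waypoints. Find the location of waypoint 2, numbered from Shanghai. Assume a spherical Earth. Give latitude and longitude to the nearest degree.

≈ 4°N, 143°E

The haversine formula gives a central angle δ ≈ 1.472 rad (84.3°) between the endpoints.
Interpolate at f = 2/5 with slerp weights a = sin((1−f)δ)/sin δ ≈ 0.776, b = sin(fδ)/sin δ ≈ 0.558.
p = a·p₁ + b·p₂ ≈ (-0.792, 0.607, 0.068); φ = arcsin(p_z) ≈ 3.90°, λ = atan2(p_y, p_x) ≈ 142.54°.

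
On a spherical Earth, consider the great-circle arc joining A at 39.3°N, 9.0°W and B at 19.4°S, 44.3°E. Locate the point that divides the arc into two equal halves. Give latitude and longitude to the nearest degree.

≈ 11°N, 20°E

From cos δ = sin φ₁ sin φ₂ + cos φ₁ cos φ₂ cos Δλ, the central angle is δ ≈ 1.343 rad (76.9°).
Interpolate at f = 1/2 with slerp weights a = sin((1−f)δ)/sin δ ≈ 0.639, b = sin(fδ)/sin δ ≈ 0.639.
p = a·p₁ + b·p₂ ≈ (0.919, 0.343, 0.192); φ = arcsin(p_z) ≈ 11.09°, λ = atan2(p_y, p_x) ≈ 20.48°.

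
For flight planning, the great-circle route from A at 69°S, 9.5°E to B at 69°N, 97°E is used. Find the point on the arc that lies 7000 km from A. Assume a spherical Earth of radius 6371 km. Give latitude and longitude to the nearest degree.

≈ 12°S, 50°E

The haversine formula gives a central angle δ ≈ 2.618 rad (150.0°) between the endpoints. The total great-circle distance is δ·R ≈ 2.618 × 6371 ≈ 16679 km, so the target fraction is f = 7000/16679 ≈ 0.420.
Interpolate at f ≈ 0.420 with slerp weights a = sin((1−f)δ)/sin δ ≈ 1.997, b = sin(fδ)/sin δ ≈ 1.781.
p = a·p₁ + b·p₂ ≈ (0.628, 0.752, -0.202); φ = arcsin(p_z) ≈ -11.64°, λ = atan2(p_y, p_x) ≈ 50.12°.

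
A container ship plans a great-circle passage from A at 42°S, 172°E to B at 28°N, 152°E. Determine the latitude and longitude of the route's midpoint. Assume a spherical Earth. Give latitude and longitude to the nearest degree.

Write both endpoints as unit vectors p₁, p₂ with components (cos φ cos λ, cos φ sin λ, sin φ).
The central angle between the endpoints is δ = arccos(p₁·p₂) ≈ 1.264 rad (72.4°).
Interpolate at f = 1/2 with slerp weights a = sin((1−f)δ)/sin δ ≈ 0.620, b = sin(fδ)/sin δ ≈ 0.620.
p = a·p₁ + b·p₂ ≈ (-0.939, 0.321, -0.124); φ = arcsin(p_z) ≈ -7.11°, λ = atan2(p_y, p_x) ≈ 161.13°.

≈ 7°S, 161°E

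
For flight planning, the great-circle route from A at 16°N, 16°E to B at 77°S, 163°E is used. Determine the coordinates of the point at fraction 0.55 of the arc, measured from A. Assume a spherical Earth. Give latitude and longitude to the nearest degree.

≈ 48°S, 27°E

Convert each endpoint to a unit vector on the sphere (x = cos φ cos λ, y = cos φ sin λ, z = sin φ).
The central angle between the endpoints is δ = arccos(p₁·p₂) ≈ 2.037 rad (116.7°).
Interpolate at f = 0.55 with slerp weights a = sin((1−f)δ)/sin δ ≈ 0.889, b = sin(fδ)/sin δ ≈ 1.008.
p = a·p₁ + b·p₂ ≈ (0.604, 0.302, -0.737); φ = arcsin(p_z) ≈ -47.51°, λ = atan2(p_y, p_x) ≈ 26.54°.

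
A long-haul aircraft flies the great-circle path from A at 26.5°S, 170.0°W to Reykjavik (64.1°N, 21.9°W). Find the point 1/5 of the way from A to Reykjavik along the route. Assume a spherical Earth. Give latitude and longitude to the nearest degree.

Write both endpoints as unit vectors p₁, p₂ with components (cos φ cos λ, cos φ sin λ, sin φ).
The central angle between the endpoints is δ = arccos(p₁·p₂) ≈ 2.394 rad (137.2°).
Interpolate at f = 1/5 with slerp weights a = sin((1−f)δ)/sin δ ≈ 1.384, b = sin(fδ)/sin δ ≈ 0.678.
p = a·p₁ + b·p₂ ≈ (-0.945, -0.326, -0.008); φ = arcsin(p_z) ≈ -0.47°, λ = atan2(p_y, p_x) ≈ -161.00°.

≈ 0°N, 161°W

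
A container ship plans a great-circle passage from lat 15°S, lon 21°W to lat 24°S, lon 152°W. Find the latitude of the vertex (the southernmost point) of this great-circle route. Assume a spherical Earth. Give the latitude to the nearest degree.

The great circle lies in the plane with unit normal n̂ = (p₁ × p₂)/|p₁ × p₂|.
Here n̂_z ≈ -0.756; the vertex latitude is φ_max = arccos|n̂_z| ≈ 40.9°.
Check via Clairaut: cos φ_max = |cos φ₁| · sin C = cos(15.0°)·sin(128.5°) ≈ 0.756, again giving ≈ 40.9°.

≈ 41°S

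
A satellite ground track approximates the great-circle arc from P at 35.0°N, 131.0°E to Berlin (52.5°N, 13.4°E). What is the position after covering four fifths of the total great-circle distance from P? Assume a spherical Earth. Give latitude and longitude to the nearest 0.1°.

The haversine formula gives a central angle δ ≈ 1.345 rad (77.1°) between the endpoints.
Interpolate at f = 4/5 with slerp weights a = sin((1−f)δ)/sin δ ≈ 0.273, b = sin(fδ)/sin δ ≈ 0.903.
p = a·p₁ + b·p₂ ≈ (0.388, 0.296, 0.873); φ = arcsin(p_z) ≈ 60.78°, λ = atan2(p_y, p_x) ≈ 37.32°.

≈ 60.8°N, 37.3°E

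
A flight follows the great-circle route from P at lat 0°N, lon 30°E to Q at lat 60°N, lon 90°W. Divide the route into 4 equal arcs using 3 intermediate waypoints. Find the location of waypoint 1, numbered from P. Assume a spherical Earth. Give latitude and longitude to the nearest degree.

The haversine formula gives a central angle δ ≈ 1.823 rad (104.5°) between the endpoints.
Interpolate at f = 1/4 with slerp weights a = sin((1−f)δ)/sin δ ≈ 1.012, b = sin(fδ)/sin δ ≈ 0.455.
p = a·p₁ + b·p₂ ≈ (0.876, 0.278, 0.394); φ = arcsin(p_z) ≈ 23.19°, λ = atan2(p_y, p_x) ≈ 17.63°.

≈ lat 23°N, lon 18°E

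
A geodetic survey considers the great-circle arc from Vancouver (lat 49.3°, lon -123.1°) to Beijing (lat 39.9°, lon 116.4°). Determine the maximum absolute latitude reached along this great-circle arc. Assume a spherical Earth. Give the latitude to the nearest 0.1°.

≈ 63.7°

The great circle lies in the plane with unit normal n̂ = (p₁ × p₂)/|p₁ × p₂|.
Here n̂_z ≈ -0.443; the vertex latitude is φ_max = arccos|n̂_z| ≈ 63.7°.
Check via Clairaut: cos φ_max = |cos φ₁| · sin C = cos(49.3°)·sin(42.8°) ≈ 0.443, again giving ≈ 63.7°.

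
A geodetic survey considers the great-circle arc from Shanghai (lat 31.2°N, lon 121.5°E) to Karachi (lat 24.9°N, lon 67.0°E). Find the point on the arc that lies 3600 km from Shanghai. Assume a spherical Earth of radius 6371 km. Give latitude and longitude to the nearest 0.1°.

From cos δ = sin φ₁ sin φ₂ + cos φ₁ cos φ₂ cos Δλ, the central angle is δ ≈ 0.838 rad (48.0°). The total great-circle distance is δ·R ≈ 0.838 × 6371 ≈ 5341 km, so the target fraction is f = 3600/5341 ≈ 0.674.
Interpolate at f ≈ 0.674 with slerp weights a = sin((1−f)δ)/sin δ ≈ 0.363, b = sin(fδ)/sin δ ≈ 0.720.
p = a·p₁ + b·p₂ ≈ (0.093, 0.866, 0.491); φ = arcsin(p_z) ≈ 29.42°, λ = atan2(p_y, p_x) ≈ 83.87°.

≈ lat 29.4°N, lon 83.9°E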